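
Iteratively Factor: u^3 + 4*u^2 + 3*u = (u + 1)*(u^2 + 3*u) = (u + 1)*(u + 3)*(u)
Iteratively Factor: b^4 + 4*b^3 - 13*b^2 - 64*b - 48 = (b + 3)*(b^3 + b^2 - 16*b - 16) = (b + 1)*(b + 3)*(b^2 - 16) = (b - 4)*(b + 1)*(b + 3)*(b + 4)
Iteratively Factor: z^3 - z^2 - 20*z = (z)*(z^2 - z - 20) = z*(z - 5)*(z + 4)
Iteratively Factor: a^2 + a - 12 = (a - 3)*(a + 4)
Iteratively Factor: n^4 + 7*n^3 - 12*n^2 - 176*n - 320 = (n + 4)*(n^3 + 3*n^2 - 24*n - 80) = (n + 4)^2*(n^2 - n - 20) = (n + 4)^3*(n - 5)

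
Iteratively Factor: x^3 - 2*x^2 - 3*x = (x - 3)*(x^2 + x) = x*(x - 3)*(x + 1)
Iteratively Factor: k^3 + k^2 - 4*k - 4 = (k - 2)*(k^2 + 3*k + 2) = (k - 2)*(k + 2)*(k + 1)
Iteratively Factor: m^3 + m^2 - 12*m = (m - 3)*(m^2 + 4*m) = (m - 3)*(m + 4)*(m)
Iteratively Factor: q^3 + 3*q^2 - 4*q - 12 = (q - 2)*(q^2 + 5*q + 6) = (q - 2)*(q + 2)*(q + 3)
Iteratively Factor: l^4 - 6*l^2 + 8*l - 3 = (l - 1)*(l^3 + l^2 - 5*l + 3) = (l - 1)^2*(l^2 + 2*l - 3) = (l - 1)^3*(l + 3)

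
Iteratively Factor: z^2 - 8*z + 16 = (z - 4)*(z - 4)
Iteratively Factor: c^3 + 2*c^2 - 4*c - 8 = (c + 2)*(c^2 - 4) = (c + 2)^2*(c - 2)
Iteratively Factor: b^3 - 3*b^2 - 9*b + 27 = (b - 3)*(b^2 - 9) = (b - 3)^2*(b + 3)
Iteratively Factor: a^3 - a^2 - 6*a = (a)*(a^2 - a - 6) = a*(a - 3)*(a + 2)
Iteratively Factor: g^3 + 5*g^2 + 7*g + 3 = (g + 1)*(g^2 + 4*g + 3) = (g + 1)^2*(g + 3)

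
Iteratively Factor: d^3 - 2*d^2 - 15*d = (d)*(d^2 - 2*d - 15) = d*(d + 3)*(d - 5)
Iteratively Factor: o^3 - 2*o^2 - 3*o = (o)*(o^2 - 2*o - 3) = o*(o + 1)*(o - 3)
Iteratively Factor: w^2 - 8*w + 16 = (w - 4)*(w - 4)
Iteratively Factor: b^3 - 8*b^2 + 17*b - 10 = (b - 5)*(b^2 - 3*b + 2) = (b - 5)*(b - 1)*(b - 2)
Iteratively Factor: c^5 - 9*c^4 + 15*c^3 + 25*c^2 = (c - 5)*(c^4 - 4*c^3 - 5*c^2) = c*(c - 5)*(c^3 - 4*c^2 - 5*c) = c*(c - 5)*(c + 1)*(c^2 - 5*c) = c^2*(c - 5)*(c + 1)*(c - 5)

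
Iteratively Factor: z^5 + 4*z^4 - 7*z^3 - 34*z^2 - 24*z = (z + 2)*(z^4 + 2*z^3 - 11*z^2 - 12*z) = (z - 3)*(z + 2)*(z^3 + 5*z^2 + 4*z) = (z - 3)*(z + 1)*(z + 2)*(z^2 + 4*z) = z*(z - 3)*(z + 1)*(z + 2)*(z + 4)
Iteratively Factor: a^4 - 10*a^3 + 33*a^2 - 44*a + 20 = (a - 2)*(a^3 - 8*a^2 + 17*a - 10) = (a - 2)^2*(a^2 - 6*a + 5) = (a - 2)^2*(a - 1)*(a - 5)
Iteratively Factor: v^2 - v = (v)*(v - 1)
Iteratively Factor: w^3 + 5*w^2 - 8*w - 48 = (w + 4)*(w^2 + w - 12) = (w - 3)*(w + 4)*(w + 4)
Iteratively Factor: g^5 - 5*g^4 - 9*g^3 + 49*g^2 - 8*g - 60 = (g - 5)*(g^4 - 9*g^2 + 4*g + 12) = (g - 5)*(g - 2)*(g^3 + 2*g^2 - 5*g - 6) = (g - 5)*(g - 2)*(g + 1)*(g^2 + g - 6) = (g - 5)*(g - 2)*(g + 1)*(g + 3)*(g - 2)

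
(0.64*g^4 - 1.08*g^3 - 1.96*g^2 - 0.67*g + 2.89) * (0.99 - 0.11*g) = -0.0704*g^5 + 0.7524*g^4 - 0.8536*g^3 - 1.8667*g^2 - 0.9812*g + 2.8611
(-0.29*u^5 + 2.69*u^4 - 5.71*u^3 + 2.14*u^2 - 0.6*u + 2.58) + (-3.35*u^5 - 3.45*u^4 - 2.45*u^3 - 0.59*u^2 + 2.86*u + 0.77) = -3.64*u^5 - 0.76*u^4 - 8.16*u^3 + 1.55*u^2 + 2.26*u + 3.35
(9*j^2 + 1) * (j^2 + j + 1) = 9*j^4 + 9*j^3 + 10*j^2 + j + 1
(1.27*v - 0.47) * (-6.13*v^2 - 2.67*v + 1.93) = -7.7851*v^3 - 0.5098*v^2 + 3.706*v - 0.9071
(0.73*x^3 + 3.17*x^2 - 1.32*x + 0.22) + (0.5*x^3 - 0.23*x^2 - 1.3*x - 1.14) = 1.23*x^3 + 2.94*x^2 - 2.62*x - 0.92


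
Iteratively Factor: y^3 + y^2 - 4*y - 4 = (y - 2)*(y^2 + 3*y + 2) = (y - 2)*(y + 2)*(y + 1)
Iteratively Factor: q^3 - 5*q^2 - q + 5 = (q - 5)*(q^2 - 1) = (q - 5)*(q + 1)*(q - 1)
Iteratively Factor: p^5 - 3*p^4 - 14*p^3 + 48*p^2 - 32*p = (p - 4)*(p^4 + p^3 - 10*p^2 + 8*p) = (p - 4)*(p - 2)*(p^3 + 3*p^2 - 4*p) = (p - 4)*(p - 2)*(p + 4)*(p^2 - p) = p*(p - 4)*(p - 2)*(p + 4)*(p - 1)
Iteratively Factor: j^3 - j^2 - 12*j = (j + 3)*(j^2 - 4*j) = (j - 4)*(j + 3)*(j)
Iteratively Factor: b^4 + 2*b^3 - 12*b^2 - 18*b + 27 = (b - 3)*(b^3 + 5*b^2 + 3*b - 9) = (b - 3)*(b + 3)*(b^2 + 2*b - 3) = (b - 3)*(b + 3)^2*(b - 1)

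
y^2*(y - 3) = y^3 - 3*y^2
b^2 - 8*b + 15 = (b - 5)*(b - 3)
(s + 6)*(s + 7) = s^2 + 13*s + 42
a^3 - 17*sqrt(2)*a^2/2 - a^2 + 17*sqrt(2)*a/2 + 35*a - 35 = (a - 1)*(a - 5*sqrt(2))*(a - 7*sqrt(2)/2)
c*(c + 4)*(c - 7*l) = c^3 - 7*c^2*l + 4*c^2 - 28*c*l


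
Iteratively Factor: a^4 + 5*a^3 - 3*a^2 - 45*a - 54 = (a + 2)*(a^3 + 3*a^2 - 9*a - 27) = (a + 2)*(a + 3)*(a^2 - 9) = (a - 3)*(a + 2)*(a + 3)*(a + 3)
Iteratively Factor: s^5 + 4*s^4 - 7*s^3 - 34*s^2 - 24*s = (s - 3)*(s^4 + 7*s^3 + 14*s^2 + 8*s) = s*(s - 3)*(s^3 + 7*s^2 + 14*s + 8) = s*(s - 3)*(s + 1)*(s^2 + 6*s + 8) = s*(s - 3)*(s + 1)*(s + 2)*(s + 4)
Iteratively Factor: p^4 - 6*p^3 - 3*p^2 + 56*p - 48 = (p - 4)*(p^3 - 2*p^2 - 11*p + 12) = (p - 4)*(p + 3)*(p^2 - 5*p + 4) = (p - 4)*(p - 1)*(p + 3)*(p - 4)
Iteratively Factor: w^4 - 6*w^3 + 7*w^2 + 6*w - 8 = (w - 1)*(w^3 - 5*w^2 + 2*w + 8) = (w - 4)*(w - 1)*(w^2 - w - 2) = (w - 4)*(w - 1)*(w + 1)*(w - 2)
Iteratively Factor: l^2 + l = (l + 1)*(l)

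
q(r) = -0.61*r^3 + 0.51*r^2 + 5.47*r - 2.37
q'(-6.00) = -66.53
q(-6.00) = 114.93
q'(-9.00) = -151.94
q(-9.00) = 434.40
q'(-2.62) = -9.76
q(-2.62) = -2.23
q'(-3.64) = -22.49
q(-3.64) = 13.90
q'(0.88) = 4.95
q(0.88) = 2.42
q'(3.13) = -9.27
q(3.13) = 1.04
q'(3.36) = -11.76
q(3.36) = -1.37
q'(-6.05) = -67.68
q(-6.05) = 118.29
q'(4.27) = -23.54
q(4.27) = -17.21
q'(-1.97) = -3.64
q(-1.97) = -6.50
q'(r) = -1.83*r^2 + 1.02*r + 5.47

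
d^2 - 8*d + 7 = (d - 7)*(d - 1)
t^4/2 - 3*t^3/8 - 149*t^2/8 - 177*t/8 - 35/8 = (t/2 + 1/2)*(t - 7)*(t + 1/4)*(t + 5)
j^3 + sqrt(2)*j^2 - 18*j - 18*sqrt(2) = (j - 3*sqrt(2))*(j + sqrt(2))*(j + 3*sqrt(2))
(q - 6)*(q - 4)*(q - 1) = q^3 - 11*q^2 + 34*q - 24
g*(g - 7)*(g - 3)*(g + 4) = g^4 - 6*g^3 - 19*g^2 + 84*g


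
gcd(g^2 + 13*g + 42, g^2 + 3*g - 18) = g + 6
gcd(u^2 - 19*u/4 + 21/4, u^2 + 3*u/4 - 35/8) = u - 7/4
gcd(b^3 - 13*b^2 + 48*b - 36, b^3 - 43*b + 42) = b^2 - 7*b + 6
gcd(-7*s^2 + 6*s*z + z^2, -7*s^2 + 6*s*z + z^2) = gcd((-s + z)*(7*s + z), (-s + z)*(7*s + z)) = -7*s^2 + 6*s*z + z^2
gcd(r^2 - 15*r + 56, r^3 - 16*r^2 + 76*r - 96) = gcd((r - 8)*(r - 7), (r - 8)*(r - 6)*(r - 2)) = r - 8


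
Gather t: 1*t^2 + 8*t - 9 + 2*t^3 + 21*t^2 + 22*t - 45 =2*t^3 + 22*t^2 + 30*t - 54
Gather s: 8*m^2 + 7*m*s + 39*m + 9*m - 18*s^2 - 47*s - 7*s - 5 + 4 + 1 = 8*m^2 + 48*m - 18*s^2 + s*(7*m - 54)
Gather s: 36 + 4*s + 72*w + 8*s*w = s*(8*w + 4) + 72*w + 36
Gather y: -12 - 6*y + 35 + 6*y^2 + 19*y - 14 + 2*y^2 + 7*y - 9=8*y^2 + 20*y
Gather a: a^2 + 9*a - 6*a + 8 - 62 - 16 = a^2 + 3*a - 70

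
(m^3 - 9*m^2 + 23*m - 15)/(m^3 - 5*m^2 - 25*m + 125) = (m^2 - 4*m + 3)/(m^2 - 25)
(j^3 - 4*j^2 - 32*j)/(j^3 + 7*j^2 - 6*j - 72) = j*(j - 8)/(j^2 + 3*j - 18)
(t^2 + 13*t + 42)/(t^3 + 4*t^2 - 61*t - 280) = (t + 6)/(t^2 - 3*t - 40)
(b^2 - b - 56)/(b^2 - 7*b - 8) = (b + 7)/(b + 1)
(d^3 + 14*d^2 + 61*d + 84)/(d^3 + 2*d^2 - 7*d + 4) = (d^2 + 10*d + 21)/(d^2 - 2*d + 1)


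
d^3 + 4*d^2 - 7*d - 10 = (d - 2)*(d + 1)*(d + 5)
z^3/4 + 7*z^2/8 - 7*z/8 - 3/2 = (z/4 + 1/4)*(z - 3/2)*(z + 4)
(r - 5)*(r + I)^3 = r^4 - 5*r^3 + 3*I*r^3 - 3*r^2 - 15*I*r^2 + 15*r - I*r + 5*I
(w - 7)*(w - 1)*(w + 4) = w^3 - 4*w^2 - 25*w + 28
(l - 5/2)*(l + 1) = l^2 - 3*l/2 - 5/2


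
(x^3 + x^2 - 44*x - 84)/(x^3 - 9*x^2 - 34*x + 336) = (x + 2)/(x - 8)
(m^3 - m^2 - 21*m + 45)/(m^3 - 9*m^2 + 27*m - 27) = (m + 5)/(m - 3)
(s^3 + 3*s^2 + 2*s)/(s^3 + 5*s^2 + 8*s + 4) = s/(s + 2)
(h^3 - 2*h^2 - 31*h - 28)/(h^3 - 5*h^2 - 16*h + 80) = (h^2 - 6*h - 7)/(h^2 - 9*h + 20)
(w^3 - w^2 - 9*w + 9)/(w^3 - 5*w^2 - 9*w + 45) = (w - 1)/(w - 5)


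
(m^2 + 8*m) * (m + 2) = m^3 + 10*m^2 + 16*m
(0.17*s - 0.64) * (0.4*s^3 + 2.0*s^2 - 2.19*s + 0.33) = 0.068*s^4 + 0.084*s^3 - 1.6523*s^2 + 1.4577*s - 0.2112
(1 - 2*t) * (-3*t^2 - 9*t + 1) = 6*t^3 + 15*t^2 - 11*t + 1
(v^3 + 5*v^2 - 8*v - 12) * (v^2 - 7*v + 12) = v^5 - 2*v^4 - 31*v^3 + 104*v^2 - 12*v - 144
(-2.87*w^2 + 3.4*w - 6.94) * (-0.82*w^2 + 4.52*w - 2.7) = 2.3534*w^4 - 15.7604*w^3 + 28.8078*w^2 - 40.5488*w + 18.738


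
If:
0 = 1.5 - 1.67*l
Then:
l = 0.90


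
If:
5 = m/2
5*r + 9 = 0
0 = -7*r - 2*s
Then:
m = 10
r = -9/5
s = 63/10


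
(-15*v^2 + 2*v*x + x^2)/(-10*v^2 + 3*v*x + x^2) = (-3*v + x)/(-2*v + x)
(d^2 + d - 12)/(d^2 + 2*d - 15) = (d + 4)/(d + 5)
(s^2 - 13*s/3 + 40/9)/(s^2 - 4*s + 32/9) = (3*s - 5)/(3*s - 4)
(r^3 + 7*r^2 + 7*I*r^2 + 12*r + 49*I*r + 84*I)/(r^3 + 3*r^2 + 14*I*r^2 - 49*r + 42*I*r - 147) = (r + 4)/(r + 7*I)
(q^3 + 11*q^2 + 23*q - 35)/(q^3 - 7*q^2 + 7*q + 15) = (q^3 + 11*q^2 + 23*q - 35)/(q^3 - 7*q^2 + 7*q + 15)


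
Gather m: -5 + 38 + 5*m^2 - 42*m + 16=5*m^2 - 42*m + 49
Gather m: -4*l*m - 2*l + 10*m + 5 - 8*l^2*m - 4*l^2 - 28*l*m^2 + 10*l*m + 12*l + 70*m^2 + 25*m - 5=-4*l^2 + 10*l + m^2*(70 - 28*l) + m*(-8*l^2 + 6*l + 35)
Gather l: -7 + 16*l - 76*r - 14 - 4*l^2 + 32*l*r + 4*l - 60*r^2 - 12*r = -4*l^2 + l*(32*r + 20) - 60*r^2 - 88*r - 21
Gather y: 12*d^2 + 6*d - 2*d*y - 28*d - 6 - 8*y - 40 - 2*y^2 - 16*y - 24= 12*d^2 - 22*d - 2*y^2 + y*(-2*d - 24) - 70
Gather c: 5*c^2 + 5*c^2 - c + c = 10*c^2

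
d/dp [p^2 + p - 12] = 2*p + 1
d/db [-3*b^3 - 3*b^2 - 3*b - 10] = -9*b^2 - 6*b - 3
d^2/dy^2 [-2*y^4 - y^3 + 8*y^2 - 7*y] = -24*y^2 - 6*y + 16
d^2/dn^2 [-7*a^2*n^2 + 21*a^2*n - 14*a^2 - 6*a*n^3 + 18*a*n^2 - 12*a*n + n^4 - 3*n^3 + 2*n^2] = -14*a^2 - 36*a*n + 36*a + 12*n^2 - 18*n + 4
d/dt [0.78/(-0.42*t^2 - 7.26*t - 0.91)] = (0.6552*t + 5.6628)/(0.42*t^2 + 7.26*t + 0.91)^2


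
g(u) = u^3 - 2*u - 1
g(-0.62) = 0.00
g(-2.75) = -16.30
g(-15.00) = -3346.00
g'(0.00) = -2.00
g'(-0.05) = -1.99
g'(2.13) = 11.61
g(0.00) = -1.00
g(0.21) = -1.41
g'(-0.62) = -0.85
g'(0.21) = -1.87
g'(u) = 3*u^2 - 2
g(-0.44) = -0.21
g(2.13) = 4.40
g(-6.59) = -274.01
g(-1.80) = -3.23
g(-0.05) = -0.90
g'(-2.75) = 20.69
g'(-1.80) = 7.72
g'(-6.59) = 128.28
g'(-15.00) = 673.00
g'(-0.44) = -1.42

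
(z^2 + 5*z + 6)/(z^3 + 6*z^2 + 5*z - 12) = (z + 2)/(z^2 + 3*z - 4)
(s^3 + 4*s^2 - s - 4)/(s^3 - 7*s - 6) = (s^2 + 3*s - 4)/(s^2 - s - 6)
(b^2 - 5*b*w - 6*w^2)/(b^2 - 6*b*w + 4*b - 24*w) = (b + w)/(b + 4)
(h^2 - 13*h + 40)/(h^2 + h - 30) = (h - 8)/(h + 6)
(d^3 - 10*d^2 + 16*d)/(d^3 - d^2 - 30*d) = (-d^2 + 10*d - 16)/(-d^2 + d + 30)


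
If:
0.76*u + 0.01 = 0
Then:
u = -0.01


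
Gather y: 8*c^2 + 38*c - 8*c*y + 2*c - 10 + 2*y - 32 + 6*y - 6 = 8*c^2 + 40*c + y*(8 - 8*c) - 48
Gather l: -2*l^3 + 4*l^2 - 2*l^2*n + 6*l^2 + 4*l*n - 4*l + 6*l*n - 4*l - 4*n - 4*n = -2*l^3 + l^2*(10 - 2*n) + l*(10*n - 8) - 8*n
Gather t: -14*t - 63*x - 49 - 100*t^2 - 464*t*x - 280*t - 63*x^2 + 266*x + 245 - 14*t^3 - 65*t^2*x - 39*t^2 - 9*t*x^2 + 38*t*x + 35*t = -14*t^3 + t^2*(-65*x - 139) + t*(-9*x^2 - 426*x - 259) - 63*x^2 + 203*x + 196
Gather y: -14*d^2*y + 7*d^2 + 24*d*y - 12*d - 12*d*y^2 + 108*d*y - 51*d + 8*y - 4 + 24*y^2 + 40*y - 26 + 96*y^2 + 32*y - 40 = 7*d^2 - 63*d + y^2*(120 - 12*d) + y*(-14*d^2 + 132*d + 80) - 70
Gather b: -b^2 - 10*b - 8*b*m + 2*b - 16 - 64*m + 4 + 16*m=-b^2 + b*(-8*m - 8) - 48*m - 12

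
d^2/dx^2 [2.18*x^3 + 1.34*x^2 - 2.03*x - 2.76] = 13.08*x + 2.68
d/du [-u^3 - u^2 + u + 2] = -3*u^2 - 2*u + 1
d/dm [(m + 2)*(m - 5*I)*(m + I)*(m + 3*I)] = 4*m^3 + m^2*(6 - 3*I) + m*(34 - 4*I) + 34 + 15*I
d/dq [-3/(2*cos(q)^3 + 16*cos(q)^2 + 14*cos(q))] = 3*(3*sin(q)^2 - 16*cos(q) - 10)*sin(q)/(2*(cos(q)^2 + 8*cos(q) + 7)^2*cos(q)^2)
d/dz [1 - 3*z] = -3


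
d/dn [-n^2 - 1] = -2*n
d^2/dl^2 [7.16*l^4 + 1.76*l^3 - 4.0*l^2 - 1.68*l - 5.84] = 85.92*l^2 + 10.56*l - 8.0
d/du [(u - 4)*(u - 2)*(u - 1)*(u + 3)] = 4*u^3 - 12*u^2 - 14*u + 34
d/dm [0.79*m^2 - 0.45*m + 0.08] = 1.58*m - 0.45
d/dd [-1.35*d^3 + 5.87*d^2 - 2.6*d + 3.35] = -4.05*d^2 + 11.74*d - 2.6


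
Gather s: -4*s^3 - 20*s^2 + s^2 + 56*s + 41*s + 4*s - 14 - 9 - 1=-4*s^3 - 19*s^2 + 101*s - 24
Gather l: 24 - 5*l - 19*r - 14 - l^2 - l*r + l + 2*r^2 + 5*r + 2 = -l^2 + l*(-r - 4) + 2*r^2 - 14*r + 12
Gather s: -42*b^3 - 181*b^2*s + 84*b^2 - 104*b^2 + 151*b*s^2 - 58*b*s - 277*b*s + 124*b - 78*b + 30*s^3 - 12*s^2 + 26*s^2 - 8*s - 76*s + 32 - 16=-42*b^3 - 20*b^2 + 46*b + 30*s^3 + s^2*(151*b + 14) + s*(-181*b^2 - 335*b - 84) + 16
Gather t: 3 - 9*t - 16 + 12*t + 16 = 3*t + 3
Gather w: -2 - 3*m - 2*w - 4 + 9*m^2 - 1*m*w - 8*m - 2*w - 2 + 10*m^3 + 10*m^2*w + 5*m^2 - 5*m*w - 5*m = 10*m^3 + 14*m^2 - 16*m + w*(10*m^2 - 6*m - 4) - 8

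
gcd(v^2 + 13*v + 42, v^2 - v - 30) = 1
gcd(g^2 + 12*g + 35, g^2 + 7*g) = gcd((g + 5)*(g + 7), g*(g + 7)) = g + 7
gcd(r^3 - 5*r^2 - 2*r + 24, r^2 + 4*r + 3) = 1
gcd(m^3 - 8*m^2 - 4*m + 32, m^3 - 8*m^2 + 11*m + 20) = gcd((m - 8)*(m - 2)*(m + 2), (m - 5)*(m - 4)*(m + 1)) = 1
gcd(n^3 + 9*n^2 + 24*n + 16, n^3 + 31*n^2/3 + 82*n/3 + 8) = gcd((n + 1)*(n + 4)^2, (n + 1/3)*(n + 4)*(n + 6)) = n + 4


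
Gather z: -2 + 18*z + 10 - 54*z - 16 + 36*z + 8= 0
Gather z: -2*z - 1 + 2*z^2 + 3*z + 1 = 2*z^2 + z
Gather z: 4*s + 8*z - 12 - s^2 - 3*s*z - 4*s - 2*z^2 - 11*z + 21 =-s^2 - 2*z^2 + z*(-3*s - 3) + 9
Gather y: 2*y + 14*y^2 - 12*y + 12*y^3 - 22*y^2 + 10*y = 12*y^3 - 8*y^2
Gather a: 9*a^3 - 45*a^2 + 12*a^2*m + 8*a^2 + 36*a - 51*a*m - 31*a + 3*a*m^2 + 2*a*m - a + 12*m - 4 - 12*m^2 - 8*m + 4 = 9*a^3 + a^2*(12*m - 37) + a*(3*m^2 - 49*m + 4) - 12*m^2 + 4*m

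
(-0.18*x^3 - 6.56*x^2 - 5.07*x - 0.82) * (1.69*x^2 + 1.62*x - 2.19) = -0.3042*x^5 - 11.378*x^4 - 18.8013*x^3 + 4.7672*x^2 + 9.7749*x + 1.7958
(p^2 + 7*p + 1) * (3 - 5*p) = -5*p^3 - 32*p^2 + 16*p + 3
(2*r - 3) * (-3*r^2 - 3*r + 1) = -6*r^3 + 3*r^2 + 11*r - 3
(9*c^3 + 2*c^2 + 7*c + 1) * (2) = 18*c^3 + 4*c^2 + 14*c + 2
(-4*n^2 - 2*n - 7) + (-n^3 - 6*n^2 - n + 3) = -n^3 - 10*n^2 - 3*n - 4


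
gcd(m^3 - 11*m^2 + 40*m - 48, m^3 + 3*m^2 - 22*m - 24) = m - 4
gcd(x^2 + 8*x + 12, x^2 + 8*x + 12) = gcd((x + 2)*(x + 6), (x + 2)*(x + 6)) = x^2 + 8*x + 12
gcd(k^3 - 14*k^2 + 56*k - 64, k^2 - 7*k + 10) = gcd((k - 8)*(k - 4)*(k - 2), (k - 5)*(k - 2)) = k - 2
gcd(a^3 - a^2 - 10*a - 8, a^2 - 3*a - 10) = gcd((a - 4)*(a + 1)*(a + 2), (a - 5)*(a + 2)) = a + 2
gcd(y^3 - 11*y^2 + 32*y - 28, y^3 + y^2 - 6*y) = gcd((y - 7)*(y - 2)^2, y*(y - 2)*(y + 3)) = y - 2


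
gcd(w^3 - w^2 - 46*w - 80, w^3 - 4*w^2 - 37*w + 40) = w^2 - 3*w - 40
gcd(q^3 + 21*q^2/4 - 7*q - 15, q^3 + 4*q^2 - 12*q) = q^2 + 4*q - 12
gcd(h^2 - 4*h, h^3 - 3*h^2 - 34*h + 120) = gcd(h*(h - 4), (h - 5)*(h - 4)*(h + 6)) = h - 4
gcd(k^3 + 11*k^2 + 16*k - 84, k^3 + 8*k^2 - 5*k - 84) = k + 7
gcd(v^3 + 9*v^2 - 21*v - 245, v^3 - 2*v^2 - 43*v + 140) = v^2 + 2*v - 35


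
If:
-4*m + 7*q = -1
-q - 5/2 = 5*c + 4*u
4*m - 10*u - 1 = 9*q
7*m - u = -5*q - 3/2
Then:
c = -1719/3490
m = -53/698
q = -65/349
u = 13/349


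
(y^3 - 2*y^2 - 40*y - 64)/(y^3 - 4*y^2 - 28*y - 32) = (y + 4)/(y + 2)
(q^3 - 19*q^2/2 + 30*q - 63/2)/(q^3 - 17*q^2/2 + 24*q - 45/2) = (2*q - 7)/(2*q - 5)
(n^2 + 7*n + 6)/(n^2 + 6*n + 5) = (n + 6)/(n + 5)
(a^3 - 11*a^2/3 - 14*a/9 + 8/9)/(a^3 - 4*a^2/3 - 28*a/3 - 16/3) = (a - 1/3)/(a + 2)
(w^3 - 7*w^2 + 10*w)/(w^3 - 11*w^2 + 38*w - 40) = w/(w - 4)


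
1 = 1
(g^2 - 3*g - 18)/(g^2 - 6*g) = (g + 3)/g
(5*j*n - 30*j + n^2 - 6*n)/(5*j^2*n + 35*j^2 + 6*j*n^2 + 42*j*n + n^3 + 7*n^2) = (n - 6)/(j*n + 7*j + n^2 + 7*n)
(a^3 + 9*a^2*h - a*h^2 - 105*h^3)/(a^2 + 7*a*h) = a + 2*h - 15*h^2/a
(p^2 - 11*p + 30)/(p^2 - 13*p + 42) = (p - 5)/(p - 7)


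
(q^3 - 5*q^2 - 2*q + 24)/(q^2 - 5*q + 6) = (q^2 - 2*q - 8)/(q - 2)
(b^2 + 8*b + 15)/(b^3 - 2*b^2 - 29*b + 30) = (b + 3)/(b^2 - 7*b + 6)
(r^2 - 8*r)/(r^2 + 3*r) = (r - 8)/(r + 3)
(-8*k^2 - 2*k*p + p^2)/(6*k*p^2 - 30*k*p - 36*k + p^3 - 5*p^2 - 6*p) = (8*k^2 + 2*k*p - p^2)/(-6*k*p^2 + 30*k*p + 36*k - p^3 + 5*p^2 + 6*p)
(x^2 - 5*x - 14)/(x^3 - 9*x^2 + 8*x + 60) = (x - 7)/(x^2 - 11*x + 30)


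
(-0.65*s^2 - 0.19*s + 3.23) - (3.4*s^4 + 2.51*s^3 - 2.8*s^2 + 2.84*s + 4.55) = -3.4*s^4 - 2.51*s^3 + 2.15*s^2 - 3.03*s - 1.32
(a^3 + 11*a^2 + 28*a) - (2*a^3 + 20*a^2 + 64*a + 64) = -a^3 - 9*a^2 - 36*a - 64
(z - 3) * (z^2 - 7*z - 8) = z^3 - 10*z^2 + 13*z + 24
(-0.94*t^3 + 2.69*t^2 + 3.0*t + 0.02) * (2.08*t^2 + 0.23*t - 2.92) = -1.9552*t^5 + 5.379*t^4 + 9.6035*t^3 - 7.1232*t^2 - 8.7554*t - 0.0584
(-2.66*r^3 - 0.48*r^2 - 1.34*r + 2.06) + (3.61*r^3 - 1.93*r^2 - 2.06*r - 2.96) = 0.95*r^3 - 2.41*r^2 - 3.4*r - 0.9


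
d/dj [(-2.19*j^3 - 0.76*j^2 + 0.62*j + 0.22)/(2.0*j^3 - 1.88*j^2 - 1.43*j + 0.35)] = (5.6372*j^4 + 3.7834*j^3 - 1.3671*j^2 + 0.2952*j + 0.5316)/(4.0*j^6 - 7.52*j^5 - 2.1856*j^4 + 6.7768*j^3 + 0.7289*j^2 - 1.001*j + 0.1225)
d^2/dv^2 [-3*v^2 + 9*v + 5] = -6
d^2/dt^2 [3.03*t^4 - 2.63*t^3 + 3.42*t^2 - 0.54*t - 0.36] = 36.36*t^2 - 15.78*t + 6.84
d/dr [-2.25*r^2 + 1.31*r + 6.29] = 1.31 - 4.5*r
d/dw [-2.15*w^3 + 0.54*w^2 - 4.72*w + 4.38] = -6.45*w^2 + 1.08*w - 4.72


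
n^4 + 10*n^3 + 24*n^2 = n^2*(n + 4)*(n + 6)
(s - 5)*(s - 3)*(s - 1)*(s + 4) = s^4 - 5*s^3 - 13*s^2 + 77*s - 60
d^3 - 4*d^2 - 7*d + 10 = (d - 5)*(d - 1)*(d + 2)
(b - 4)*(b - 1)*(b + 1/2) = b^3 - 9*b^2/2 + 3*b/2 + 2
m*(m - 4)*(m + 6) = m^3 + 2*m^2 - 24*m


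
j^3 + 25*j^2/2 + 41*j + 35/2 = (j + 1/2)*(j + 5)*(j + 7)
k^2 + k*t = k*(k + t)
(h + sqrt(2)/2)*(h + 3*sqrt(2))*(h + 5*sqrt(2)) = h^3 + 17*sqrt(2)*h^2/2 + 38*h + 15*sqrt(2)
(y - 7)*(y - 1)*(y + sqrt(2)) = y^3 - 8*y^2 + sqrt(2)*y^2 - 8*sqrt(2)*y + 7*y + 7*sqrt(2)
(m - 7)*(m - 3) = m^2 - 10*m + 21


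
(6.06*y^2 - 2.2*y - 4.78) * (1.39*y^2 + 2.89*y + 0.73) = 8.4234*y^4 + 14.4554*y^3 - 8.5784*y^2 - 15.4202*y - 3.4894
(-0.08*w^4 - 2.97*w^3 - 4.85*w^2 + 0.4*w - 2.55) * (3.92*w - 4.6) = -0.3136*w^5 - 11.2744*w^4 - 5.35*w^3 + 23.878*w^2 - 11.836*w + 11.73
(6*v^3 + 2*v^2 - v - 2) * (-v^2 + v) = -6*v^5 + 4*v^4 + 3*v^3 + v^2 - 2*v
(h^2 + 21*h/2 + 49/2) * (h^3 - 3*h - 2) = h^5 + 21*h^4/2 + 43*h^3/2 - 67*h^2/2 - 189*h/2 - 49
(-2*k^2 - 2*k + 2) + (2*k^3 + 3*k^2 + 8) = 2*k^3 + k^2 - 2*k + 10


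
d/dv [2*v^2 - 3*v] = 4*v - 3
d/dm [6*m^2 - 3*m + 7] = 12*m - 3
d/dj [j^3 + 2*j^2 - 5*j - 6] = 3*j^2 + 4*j - 5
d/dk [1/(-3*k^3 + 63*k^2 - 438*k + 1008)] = (k^2 - 14*k + 146/3)/(k^3 - 21*k^2 + 146*k - 336)^2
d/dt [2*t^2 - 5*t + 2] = 4*t - 5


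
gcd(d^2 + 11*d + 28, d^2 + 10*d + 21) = d + 7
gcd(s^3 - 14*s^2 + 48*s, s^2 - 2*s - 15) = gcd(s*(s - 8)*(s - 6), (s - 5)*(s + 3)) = 1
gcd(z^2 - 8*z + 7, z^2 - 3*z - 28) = z - 7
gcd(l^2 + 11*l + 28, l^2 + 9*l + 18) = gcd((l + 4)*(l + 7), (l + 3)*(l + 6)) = 1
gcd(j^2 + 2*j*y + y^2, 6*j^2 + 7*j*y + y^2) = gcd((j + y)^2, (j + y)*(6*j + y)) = j + y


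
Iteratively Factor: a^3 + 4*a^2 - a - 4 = (a + 4)*(a^2 - 1) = (a + 1)*(a + 4)*(a - 1)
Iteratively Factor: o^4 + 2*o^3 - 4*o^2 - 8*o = (o - 2)*(o^3 + 4*o^2 + 4*o) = (o - 2)*(o + 2)*(o^2 + 2*o) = (o - 2)*(o + 2)^2*(o)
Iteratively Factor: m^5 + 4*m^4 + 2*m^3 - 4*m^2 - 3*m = (m + 1)*(m^4 + 3*m^3 - m^2 - 3*m) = (m + 1)*(m + 3)*(m^3 - m) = m*(m + 1)*(m + 3)*(m^2 - 1) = m*(m - 1)*(m + 1)*(m + 3)*(m + 1)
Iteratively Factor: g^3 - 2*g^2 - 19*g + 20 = (g - 5)*(g^2 + 3*g - 4) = (g - 5)*(g + 4)*(g - 1)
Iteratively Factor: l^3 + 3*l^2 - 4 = (l - 1)*(l^2 + 4*l + 4) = (l - 1)*(l + 2)*(l + 2)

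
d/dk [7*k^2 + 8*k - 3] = 14*k + 8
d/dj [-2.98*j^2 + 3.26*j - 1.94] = 3.26 - 5.96*j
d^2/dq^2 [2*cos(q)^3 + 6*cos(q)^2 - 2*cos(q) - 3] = cos(q)/2 - 12*cos(2*q) - 9*cos(3*q)/2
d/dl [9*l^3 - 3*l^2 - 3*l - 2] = 27*l^2 - 6*l - 3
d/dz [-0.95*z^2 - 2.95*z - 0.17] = -1.9*z - 2.95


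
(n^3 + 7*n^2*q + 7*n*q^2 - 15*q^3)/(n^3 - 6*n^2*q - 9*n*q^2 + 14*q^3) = (-n^2 - 8*n*q - 15*q^2)/(-n^2 + 5*n*q + 14*q^2)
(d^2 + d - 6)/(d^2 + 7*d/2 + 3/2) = 2*(d - 2)/(2*d + 1)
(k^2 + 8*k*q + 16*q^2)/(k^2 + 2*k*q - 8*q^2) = (-k - 4*q)/(-k + 2*q)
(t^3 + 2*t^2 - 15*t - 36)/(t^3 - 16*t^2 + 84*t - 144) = (t^2 + 6*t + 9)/(t^2 - 12*t + 36)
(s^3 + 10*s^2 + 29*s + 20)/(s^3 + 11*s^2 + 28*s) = (s^2 + 6*s + 5)/(s*(s + 7))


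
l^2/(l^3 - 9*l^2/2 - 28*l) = 2*l/(2*l^2 - 9*l - 56)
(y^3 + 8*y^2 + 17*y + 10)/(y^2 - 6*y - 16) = (y^2 + 6*y + 5)/(y - 8)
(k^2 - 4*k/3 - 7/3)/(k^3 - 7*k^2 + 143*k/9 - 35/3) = 3*(k + 1)/(3*k^2 - 14*k + 15)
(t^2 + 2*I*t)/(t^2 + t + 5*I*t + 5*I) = t*(t + 2*I)/(t^2 + t + 5*I*t + 5*I)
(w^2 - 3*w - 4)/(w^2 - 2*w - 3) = (w - 4)/(w - 3)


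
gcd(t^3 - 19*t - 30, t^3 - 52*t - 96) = t + 2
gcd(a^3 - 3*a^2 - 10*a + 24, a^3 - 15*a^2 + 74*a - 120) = a - 4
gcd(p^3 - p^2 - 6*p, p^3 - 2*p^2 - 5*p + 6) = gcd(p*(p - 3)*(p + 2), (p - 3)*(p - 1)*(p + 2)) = p^2 - p - 6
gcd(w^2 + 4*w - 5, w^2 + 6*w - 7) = w - 1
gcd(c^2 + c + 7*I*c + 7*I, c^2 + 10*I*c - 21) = c + 7*I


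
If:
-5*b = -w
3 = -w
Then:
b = -3/5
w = -3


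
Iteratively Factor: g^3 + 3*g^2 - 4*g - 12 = (g - 2)*(g^2 + 5*g + 6) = (g - 2)*(g + 3)*(g + 2)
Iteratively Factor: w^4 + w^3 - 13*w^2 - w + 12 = (w + 1)*(w^3 - 13*w + 12) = (w - 1)*(w + 1)*(w^2 + w - 12) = (w - 1)*(w + 1)*(w + 4)*(w - 3)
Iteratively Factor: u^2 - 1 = (u + 1)*(u - 1)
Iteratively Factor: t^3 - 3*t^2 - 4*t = (t + 1)*(t^2 - 4*t) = (t - 4)*(t + 1)*(t)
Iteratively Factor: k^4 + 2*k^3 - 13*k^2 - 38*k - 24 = (k - 4)*(k^3 + 6*k^2 + 11*k + 6) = (k - 4)*(k + 1)*(k^2 + 5*k + 6) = (k - 4)*(k + 1)*(k + 3)*(k + 2)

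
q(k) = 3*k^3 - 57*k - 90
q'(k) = 9*k^2 - 57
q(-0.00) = -90.00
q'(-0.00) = -57.00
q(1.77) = -174.25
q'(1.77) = -28.80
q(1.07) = -147.31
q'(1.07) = -46.70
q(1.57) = -167.88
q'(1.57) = -34.82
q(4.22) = -105.09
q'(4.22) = 103.28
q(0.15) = -98.54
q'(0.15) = -56.80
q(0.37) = -110.94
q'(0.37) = -55.77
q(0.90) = -139.11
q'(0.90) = -49.71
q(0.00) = -90.00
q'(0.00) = -57.00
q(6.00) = 216.00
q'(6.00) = 267.00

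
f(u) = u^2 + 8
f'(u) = 2*u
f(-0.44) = 8.19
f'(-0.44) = -0.88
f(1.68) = 10.82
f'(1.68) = 3.36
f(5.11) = 34.11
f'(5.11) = 10.22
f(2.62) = 14.86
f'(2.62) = 5.24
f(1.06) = 9.12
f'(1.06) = 2.12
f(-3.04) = 17.24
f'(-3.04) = -6.08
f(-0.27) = 8.07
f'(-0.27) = -0.54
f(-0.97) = 8.94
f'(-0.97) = -1.94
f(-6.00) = 44.00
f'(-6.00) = -12.00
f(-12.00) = 152.00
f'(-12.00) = -24.00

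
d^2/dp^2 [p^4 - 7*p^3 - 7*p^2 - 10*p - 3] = 12*p^2 - 42*p - 14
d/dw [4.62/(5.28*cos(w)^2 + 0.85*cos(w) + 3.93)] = (48.7872*cos(w) + 3.927)*sin(w)/(5.28*cos(w)^2 + 0.85*cos(w) + 3.93)^2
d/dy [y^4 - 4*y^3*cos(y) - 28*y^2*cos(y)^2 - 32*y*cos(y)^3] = 4*y^3*sin(y) + 4*y^3 + 28*y^2*sin(2*y) - 12*y^2*cos(y) + 96*y*sin(y)*cos(y)^2 - 56*y*cos(y)^2 - 32*cos(y)^3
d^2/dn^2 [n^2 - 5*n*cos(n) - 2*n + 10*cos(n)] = 5*n*cos(n) - 10*sqrt(2)*cos(n + pi/4) + 2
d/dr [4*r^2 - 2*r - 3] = 8*r - 2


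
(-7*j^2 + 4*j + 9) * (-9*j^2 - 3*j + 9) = 63*j^4 - 15*j^3 - 156*j^2 + 9*j + 81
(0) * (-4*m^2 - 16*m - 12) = 0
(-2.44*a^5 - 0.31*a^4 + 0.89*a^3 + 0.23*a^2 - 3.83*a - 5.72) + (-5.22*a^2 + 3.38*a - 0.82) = -2.44*a^5 - 0.31*a^4 + 0.89*a^3 - 4.99*a^2 - 0.45*a - 6.54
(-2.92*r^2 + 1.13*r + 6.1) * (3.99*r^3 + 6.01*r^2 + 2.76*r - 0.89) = -11.6508*r^5 - 13.0405*r^4 + 23.0711*r^3 + 42.3786*r^2 + 15.8303*r - 5.429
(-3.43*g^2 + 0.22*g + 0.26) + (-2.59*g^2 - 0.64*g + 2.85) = -6.02*g^2 - 0.42*g + 3.11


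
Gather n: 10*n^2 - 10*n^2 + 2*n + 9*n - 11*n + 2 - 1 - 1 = 0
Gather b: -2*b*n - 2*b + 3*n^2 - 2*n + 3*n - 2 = b*(-2*n - 2) + 3*n^2 + n - 2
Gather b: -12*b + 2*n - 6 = -12*b + 2*n - 6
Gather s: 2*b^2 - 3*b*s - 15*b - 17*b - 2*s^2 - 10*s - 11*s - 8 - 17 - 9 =2*b^2 - 32*b - 2*s^2 + s*(-3*b - 21) - 34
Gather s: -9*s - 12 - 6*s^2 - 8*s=-6*s^2 - 17*s - 12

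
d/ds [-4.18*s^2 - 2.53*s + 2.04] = -8.36*s - 2.53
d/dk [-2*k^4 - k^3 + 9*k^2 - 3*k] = -8*k^3 - 3*k^2 + 18*k - 3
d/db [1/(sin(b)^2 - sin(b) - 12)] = (1 - 2*sin(b))*cos(b)/(sin(b) + cos(b)^2 + 11)^2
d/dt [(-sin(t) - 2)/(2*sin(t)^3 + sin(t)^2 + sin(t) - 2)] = (4*sin(t)^3 + 13*sin(t)^2 + 4*sin(t) + 4)*cos(t)/(2*sin(t)^3 + sin(t)^2 + sin(t) - 2)^2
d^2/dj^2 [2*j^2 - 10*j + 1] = 4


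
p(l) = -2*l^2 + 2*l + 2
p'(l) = 2 - 4*l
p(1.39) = 0.92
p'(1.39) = -3.56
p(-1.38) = -4.57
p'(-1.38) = 7.52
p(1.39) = 0.92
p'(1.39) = -3.56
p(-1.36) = -4.42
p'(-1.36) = 7.44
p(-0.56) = 0.25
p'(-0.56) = 4.24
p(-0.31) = 1.19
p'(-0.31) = 3.24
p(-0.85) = -1.14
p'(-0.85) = 5.40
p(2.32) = -4.12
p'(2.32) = -7.28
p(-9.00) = -178.00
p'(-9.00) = 38.00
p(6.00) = -58.00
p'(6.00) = -22.00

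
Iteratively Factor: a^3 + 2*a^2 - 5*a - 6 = (a + 1)*(a^2 + a - 6) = (a + 1)*(a + 3)*(a - 2)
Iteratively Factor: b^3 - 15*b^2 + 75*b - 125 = (b - 5)*(b^2 - 10*b + 25) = (b - 5)^2*(b - 5)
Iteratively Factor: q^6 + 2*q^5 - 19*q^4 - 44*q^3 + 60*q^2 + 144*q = (q + 3)*(q^5 - q^4 - 16*q^3 + 4*q^2 + 48*q) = (q - 4)*(q + 3)*(q^4 + 3*q^3 - 4*q^2 - 12*q) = (q - 4)*(q - 2)*(q + 3)*(q^3 + 5*q^2 + 6*q) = (q - 4)*(q - 2)*(q + 3)^2*(q^2 + 2*q) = (q - 4)*(q - 2)*(q + 2)*(q + 3)^2*(q)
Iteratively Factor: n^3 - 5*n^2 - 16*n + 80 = (n - 5)*(n^2 - 16) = (n - 5)*(n + 4)*(n - 4)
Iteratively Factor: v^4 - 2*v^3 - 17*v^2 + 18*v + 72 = (v - 3)*(v^3 + v^2 - 14*v - 24) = (v - 3)*(v + 2)*(v^2 - v - 12) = (v - 4)*(v - 3)*(v + 2)*(v + 3)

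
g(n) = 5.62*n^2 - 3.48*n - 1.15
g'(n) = 11.24*n - 3.48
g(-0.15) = -0.50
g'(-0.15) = -5.17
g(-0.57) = 2.66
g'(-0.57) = -9.89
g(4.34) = 89.60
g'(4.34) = 45.30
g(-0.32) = 0.54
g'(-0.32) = -7.08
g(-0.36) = 0.83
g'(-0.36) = -7.53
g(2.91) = 36.31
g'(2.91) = 29.23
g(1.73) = 9.65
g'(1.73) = 15.97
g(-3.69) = 88.21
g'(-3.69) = -44.96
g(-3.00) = 59.87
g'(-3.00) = -37.20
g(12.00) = 766.37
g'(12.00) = 131.40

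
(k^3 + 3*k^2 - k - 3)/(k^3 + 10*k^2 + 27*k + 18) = (k - 1)/(k + 6)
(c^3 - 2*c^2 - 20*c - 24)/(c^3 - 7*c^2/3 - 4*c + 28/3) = 3*(c^2 - 4*c - 12)/(3*c^2 - 13*c + 14)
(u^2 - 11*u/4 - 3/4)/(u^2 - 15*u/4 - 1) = (u - 3)/(u - 4)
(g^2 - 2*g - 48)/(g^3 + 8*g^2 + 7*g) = (g^2 - 2*g - 48)/(g*(g^2 + 8*g + 7))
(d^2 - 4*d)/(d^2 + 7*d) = (d - 4)/(d + 7)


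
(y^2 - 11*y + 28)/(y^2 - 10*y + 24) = (y - 7)/(y - 6)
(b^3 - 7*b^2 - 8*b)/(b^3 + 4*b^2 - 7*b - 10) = b*(b - 8)/(b^2 + 3*b - 10)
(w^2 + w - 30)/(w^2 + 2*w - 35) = (w + 6)/(w + 7)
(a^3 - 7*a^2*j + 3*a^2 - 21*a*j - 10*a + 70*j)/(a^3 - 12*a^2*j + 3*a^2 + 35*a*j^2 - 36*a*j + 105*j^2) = (a^2 + 3*a - 10)/(a^2 - 5*a*j + 3*a - 15*j)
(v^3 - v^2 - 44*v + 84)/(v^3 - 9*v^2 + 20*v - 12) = (v + 7)/(v - 1)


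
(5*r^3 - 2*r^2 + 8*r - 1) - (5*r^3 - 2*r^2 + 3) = 8*r - 4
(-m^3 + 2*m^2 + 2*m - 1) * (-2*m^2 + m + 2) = 2*m^5 - 5*m^4 - 4*m^3 + 8*m^2 + 3*m - 2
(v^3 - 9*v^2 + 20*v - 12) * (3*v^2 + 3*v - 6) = 3*v^5 - 24*v^4 + 27*v^3 + 78*v^2 - 156*v + 72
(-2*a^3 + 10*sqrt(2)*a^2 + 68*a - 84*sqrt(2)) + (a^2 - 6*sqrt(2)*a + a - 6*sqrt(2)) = -2*a^3 + a^2 + 10*sqrt(2)*a^2 - 6*sqrt(2)*a + 69*a - 90*sqrt(2)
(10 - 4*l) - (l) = 10 - 5*l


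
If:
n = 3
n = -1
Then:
No Solution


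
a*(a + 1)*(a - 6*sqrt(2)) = a^3 - 6*sqrt(2)*a^2 + a^2 - 6*sqrt(2)*a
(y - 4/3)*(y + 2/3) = y^2 - 2*y/3 - 8/9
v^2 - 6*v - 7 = (v - 7)*(v + 1)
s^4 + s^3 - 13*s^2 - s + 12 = (s - 3)*(s - 1)*(s + 1)*(s + 4)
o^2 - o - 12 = (o - 4)*(o + 3)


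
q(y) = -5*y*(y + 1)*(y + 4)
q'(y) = -5*y*(y + 1) - 5*y*(y + 4) - 5*(y + 1)*(y + 4)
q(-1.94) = -18.78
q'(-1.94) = 20.55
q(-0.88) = 1.65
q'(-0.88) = 12.38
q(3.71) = -673.63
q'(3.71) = -411.96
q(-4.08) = 5.03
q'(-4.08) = -65.70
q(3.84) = -728.56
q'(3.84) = -433.18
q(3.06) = -438.55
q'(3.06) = -313.45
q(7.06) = -3146.77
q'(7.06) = -1120.65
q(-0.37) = 4.23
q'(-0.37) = -3.55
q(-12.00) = 5280.00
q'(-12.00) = -1580.00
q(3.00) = -420.00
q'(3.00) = -305.00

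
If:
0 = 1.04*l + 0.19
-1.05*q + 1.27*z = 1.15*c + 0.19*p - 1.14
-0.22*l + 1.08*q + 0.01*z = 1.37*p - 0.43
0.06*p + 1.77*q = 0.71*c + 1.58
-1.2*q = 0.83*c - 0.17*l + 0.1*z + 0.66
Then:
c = -1.20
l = -0.18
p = 0.64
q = 0.39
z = -1.57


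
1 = 1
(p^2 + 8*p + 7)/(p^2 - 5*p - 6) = (p + 7)/(p - 6)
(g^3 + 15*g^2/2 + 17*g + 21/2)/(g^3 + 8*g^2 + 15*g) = (2*g^2 + 9*g + 7)/(2*g*(g + 5))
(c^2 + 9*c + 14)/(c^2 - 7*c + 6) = (c^2 + 9*c + 14)/(c^2 - 7*c + 6)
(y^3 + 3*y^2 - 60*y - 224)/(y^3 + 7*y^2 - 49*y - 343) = (y^2 - 4*y - 32)/(y^2 - 49)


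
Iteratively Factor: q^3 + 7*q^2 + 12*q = (q)*(q^2 + 7*q + 12) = q*(q + 3)*(q + 4)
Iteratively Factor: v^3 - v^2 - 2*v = (v + 1)*(v^2 - 2*v) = v*(v + 1)*(v - 2)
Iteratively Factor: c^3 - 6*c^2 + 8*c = (c - 4)*(c^2 - 2*c) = c*(c - 4)*(c - 2)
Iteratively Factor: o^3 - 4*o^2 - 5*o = (o)*(o^2 - 4*o - 5) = o*(o - 5)*(o + 1)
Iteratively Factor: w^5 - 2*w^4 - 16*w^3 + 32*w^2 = (w + 4)*(w^4 - 6*w^3 + 8*w^2) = w*(w + 4)*(w^3 - 6*w^2 + 8*w) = w*(w - 2)*(w + 4)*(w^2 - 4*w) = w^2*(w - 2)*(w + 4)*(w - 4)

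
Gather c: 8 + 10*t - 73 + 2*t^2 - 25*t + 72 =2*t^2 - 15*t + 7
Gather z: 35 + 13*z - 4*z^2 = -4*z^2 + 13*z + 35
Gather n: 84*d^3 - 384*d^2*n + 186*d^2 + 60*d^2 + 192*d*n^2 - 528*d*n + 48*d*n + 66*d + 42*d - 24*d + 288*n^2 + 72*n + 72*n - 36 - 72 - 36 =84*d^3 + 246*d^2 + 84*d + n^2*(192*d + 288) + n*(-384*d^2 - 480*d + 144) - 144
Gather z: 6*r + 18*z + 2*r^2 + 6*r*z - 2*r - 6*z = 2*r^2 + 4*r + z*(6*r + 12)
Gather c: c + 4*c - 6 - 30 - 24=5*c - 60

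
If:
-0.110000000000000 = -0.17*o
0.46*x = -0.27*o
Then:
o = 0.65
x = -0.38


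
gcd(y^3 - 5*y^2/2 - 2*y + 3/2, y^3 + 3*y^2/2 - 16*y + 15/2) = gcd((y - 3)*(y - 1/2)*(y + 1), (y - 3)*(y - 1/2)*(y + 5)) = y^2 - 7*y/2 + 3/2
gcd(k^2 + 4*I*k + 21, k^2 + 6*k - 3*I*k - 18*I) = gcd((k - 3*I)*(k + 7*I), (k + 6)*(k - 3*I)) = k - 3*I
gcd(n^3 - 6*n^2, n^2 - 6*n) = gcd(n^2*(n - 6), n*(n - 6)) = n^2 - 6*n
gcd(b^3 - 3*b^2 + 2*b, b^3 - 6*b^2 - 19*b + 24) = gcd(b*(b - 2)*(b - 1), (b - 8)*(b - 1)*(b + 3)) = b - 1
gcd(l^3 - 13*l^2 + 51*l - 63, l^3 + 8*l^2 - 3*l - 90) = l - 3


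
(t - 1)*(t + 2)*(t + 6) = t^3 + 7*t^2 + 4*t - 12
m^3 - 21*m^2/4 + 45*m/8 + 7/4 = (m - 7/2)*(m - 2)*(m + 1/4)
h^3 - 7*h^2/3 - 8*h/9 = h*(h - 8/3)*(h + 1/3)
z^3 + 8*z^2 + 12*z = z*(z + 2)*(z + 6)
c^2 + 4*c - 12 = (c - 2)*(c + 6)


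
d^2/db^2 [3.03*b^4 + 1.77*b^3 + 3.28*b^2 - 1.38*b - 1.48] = 36.36*b^2 + 10.62*b + 6.56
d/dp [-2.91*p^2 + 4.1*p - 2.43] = 4.1 - 5.82*p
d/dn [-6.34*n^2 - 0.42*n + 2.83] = -12.68*n - 0.42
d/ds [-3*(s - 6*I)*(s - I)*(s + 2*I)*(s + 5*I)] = -12*s^3 - 198*s - 84*I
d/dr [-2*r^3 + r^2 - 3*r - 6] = -6*r^2 + 2*r - 3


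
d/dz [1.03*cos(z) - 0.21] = -1.03*sin(z)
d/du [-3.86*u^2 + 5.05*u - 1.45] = 5.05 - 7.72*u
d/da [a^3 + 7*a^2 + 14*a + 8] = 3*a^2 + 14*a + 14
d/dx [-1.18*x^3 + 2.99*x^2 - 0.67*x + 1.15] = -3.54*x^2 + 5.98*x - 0.67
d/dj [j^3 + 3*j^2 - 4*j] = 3*j^2 + 6*j - 4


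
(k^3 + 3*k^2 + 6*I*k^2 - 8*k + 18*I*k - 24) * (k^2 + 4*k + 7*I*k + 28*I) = k^5 + 7*k^4 + 13*I*k^4 - 38*k^3 + 91*I*k^3 - 350*k^2 + 100*I*k^2 - 600*k - 392*I*k - 672*I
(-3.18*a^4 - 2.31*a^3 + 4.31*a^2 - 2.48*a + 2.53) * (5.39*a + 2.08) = -17.1402*a^5 - 19.0653*a^4 + 18.4261*a^3 - 4.4024*a^2 + 8.4783*a + 5.2624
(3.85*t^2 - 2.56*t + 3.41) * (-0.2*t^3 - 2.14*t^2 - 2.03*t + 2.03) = -0.77*t^5 - 7.727*t^4 - 3.0191*t^3 + 5.7149*t^2 - 12.1191*t + 6.9223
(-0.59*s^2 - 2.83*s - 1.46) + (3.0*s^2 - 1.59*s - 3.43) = 2.41*s^2 - 4.42*s - 4.89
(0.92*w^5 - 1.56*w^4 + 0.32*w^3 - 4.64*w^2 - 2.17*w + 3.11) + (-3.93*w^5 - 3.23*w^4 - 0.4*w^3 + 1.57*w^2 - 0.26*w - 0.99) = -3.01*w^5 - 4.79*w^4 - 0.08*w^3 - 3.07*w^2 - 2.43*w + 2.12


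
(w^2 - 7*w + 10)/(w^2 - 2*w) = (w - 5)/w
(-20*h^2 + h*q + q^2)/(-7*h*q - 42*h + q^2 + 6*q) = (20*h^2 - h*q - q^2)/(7*h*q + 42*h - q^2 - 6*q)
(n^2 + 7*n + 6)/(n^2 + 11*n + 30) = (n + 1)/(n + 5)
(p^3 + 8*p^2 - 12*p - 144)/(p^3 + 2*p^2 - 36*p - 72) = (p^2 + 2*p - 24)/(p^2 - 4*p - 12)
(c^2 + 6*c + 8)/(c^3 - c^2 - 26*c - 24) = (c + 2)/(c^2 - 5*c - 6)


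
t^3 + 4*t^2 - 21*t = t*(t - 3)*(t + 7)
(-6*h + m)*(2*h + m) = -12*h^2 - 4*h*m + m^2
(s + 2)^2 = s^2 + 4*s + 4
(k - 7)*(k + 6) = k^2 - k - 42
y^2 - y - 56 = (y - 8)*(y + 7)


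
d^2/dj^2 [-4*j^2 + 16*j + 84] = -8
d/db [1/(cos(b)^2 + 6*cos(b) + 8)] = 2*(cos(b) + 3)*sin(b)/(cos(b)^2 + 6*cos(b) + 8)^2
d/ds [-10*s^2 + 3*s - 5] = 3 - 20*s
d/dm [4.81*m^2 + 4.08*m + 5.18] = 9.62*m + 4.08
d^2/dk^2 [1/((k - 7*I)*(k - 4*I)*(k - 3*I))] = 2*(6*k^4 - 112*I*k^3 - 771*k^2 + 2310*I*k + 2545)/(k^9 - 42*I*k^8 - 771*k^7 + 8120*I*k^6 + 54087*k^5 - 236418*I*k^4 - 678565*k^3 + 1234044*I*k^2 + 1291248*k - 592704*I)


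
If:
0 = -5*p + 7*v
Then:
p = 7*v/5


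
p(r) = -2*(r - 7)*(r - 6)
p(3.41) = -18.60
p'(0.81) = 22.76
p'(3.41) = 12.36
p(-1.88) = -139.95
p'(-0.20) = 26.80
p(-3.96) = -218.32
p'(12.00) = -22.00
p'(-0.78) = 29.12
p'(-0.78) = 29.12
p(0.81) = -64.25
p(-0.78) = -105.50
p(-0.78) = -105.50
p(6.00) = 0.00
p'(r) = 26 - 4*r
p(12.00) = -60.00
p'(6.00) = 2.00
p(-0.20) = -89.28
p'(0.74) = 23.04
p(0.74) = -65.86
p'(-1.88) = 33.52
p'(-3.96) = 41.84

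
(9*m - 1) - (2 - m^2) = m^2 + 9*m - 3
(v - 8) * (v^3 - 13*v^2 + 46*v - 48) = v^4 - 21*v^3 + 150*v^2 - 416*v + 384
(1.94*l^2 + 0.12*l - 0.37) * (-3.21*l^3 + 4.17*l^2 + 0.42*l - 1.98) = -6.2274*l^5 + 7.7046*l^4 + 2.5029*l^3 - 5.3337*l^2 - 0.393*l + 0.7326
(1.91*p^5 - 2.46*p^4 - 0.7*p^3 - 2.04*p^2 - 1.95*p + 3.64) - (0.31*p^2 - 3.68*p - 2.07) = 1.91*p^5 - 2.46*p^4 - 0.7*p^3 - 2.35*p^2 + 1.73*p + 5.71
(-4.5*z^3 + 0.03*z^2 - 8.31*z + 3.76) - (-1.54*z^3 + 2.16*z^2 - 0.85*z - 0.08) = -2.96*z^3 - 2.13*z^2 - 7.46*z + 3.84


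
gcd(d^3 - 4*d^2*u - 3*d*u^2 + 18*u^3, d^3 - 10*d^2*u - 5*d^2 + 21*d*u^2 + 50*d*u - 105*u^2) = -d + 3*u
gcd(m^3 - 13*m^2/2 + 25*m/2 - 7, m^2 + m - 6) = m - 2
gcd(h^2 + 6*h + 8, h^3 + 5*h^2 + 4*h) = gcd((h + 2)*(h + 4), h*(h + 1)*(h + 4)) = h + 4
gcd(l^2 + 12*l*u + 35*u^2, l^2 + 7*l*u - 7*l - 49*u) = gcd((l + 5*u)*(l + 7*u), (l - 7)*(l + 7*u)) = l + 7*u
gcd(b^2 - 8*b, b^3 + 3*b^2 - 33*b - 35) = 1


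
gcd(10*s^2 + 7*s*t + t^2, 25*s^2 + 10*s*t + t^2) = 5*s + t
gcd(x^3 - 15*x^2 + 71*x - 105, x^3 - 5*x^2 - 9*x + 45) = x^2 - 8*x + 15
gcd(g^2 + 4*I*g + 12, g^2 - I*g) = 1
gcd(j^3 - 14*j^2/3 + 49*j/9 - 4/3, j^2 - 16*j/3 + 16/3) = j - 4/3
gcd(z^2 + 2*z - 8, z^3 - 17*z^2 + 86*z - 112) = z - 2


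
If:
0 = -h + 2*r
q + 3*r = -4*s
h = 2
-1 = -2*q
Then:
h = 2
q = 1/2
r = 1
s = -7/8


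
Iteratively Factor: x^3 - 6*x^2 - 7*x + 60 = (x + 3)*(x^2 - 9*x + 20) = (x - 4)*(x + 3)*(x - 5)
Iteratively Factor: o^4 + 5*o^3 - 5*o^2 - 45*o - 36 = (o - 3)*(o^3 + 8*o^2 + 19*o + 12) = (o - 3)*(o + 4)*(o^2 + 4*o + 3) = (o - 3)*(o + 1)*(o + 4)*(o + 3)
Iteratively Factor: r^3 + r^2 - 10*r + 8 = (r - 1)*(r^2 + 2*r - 8) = (r - 2)*(r - 1)*(r + 4)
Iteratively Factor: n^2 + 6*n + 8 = (n + 2)*(n + 4)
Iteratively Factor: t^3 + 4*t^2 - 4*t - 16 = (t + 4)*(t^2 - 4) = (t + 2)*(t + 4)*(t - 2)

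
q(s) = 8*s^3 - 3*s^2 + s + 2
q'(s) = 24*s^2 - 6*s + 1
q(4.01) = 473.62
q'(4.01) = 362.86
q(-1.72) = -49.30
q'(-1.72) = 82.32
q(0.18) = 2.13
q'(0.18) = 0.70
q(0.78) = 4.75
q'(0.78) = 10.92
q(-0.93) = -7.96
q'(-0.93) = 27.34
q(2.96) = 186.15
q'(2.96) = 193.52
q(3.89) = 431.40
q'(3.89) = 340.83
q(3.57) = 331.33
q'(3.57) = 285.46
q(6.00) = 1628.00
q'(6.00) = 829.00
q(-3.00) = -244.00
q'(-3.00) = 235.00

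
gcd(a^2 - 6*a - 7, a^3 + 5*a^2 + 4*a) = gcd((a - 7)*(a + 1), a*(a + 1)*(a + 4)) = a + 1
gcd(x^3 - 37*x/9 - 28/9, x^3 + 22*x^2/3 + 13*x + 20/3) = x^2 + 7*x/3 + 4/3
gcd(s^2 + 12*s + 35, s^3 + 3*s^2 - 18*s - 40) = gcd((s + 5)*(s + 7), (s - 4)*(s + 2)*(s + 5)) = s + 5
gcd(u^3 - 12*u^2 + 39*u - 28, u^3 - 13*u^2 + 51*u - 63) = u - 7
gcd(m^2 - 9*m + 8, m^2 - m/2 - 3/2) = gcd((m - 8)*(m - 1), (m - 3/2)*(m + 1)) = 1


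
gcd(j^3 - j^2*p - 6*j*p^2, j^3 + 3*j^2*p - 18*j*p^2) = -j^2 + 3*j*p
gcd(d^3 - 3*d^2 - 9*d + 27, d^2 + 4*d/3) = 1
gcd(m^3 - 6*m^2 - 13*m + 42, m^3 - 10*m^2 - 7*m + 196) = m - 7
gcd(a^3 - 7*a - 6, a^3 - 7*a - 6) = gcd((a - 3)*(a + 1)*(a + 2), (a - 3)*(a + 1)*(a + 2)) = a^3 - 7*a - 6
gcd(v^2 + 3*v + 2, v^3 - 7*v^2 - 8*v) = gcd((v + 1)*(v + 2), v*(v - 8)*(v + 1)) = v + 1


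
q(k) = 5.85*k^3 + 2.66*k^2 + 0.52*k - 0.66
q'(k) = 17.55*k^2 + 5.32*k + 0.52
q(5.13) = 861.79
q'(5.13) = 489.67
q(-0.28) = -0.73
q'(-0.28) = 0.41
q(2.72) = 138.16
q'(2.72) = 144.83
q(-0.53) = -1.06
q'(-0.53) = 2.63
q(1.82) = 44.36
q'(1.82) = 68.34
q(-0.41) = -0.83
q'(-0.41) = 1.29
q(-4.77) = -577.53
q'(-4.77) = 374.46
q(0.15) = -0.50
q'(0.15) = 1.71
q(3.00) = 182.79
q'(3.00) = 174.43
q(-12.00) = -9732.66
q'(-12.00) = 2463.88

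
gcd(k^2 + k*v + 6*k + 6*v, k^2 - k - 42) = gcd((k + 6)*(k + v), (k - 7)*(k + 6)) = k + 6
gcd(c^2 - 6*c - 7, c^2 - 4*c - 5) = c + 1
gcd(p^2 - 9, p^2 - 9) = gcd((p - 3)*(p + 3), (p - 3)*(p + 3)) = p^2 - 9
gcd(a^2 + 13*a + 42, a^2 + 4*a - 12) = a + 6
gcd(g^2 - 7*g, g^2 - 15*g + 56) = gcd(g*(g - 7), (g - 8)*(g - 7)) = g - 7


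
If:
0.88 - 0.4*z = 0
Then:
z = 2.20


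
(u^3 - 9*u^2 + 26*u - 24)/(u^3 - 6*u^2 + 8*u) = (u - 3)/u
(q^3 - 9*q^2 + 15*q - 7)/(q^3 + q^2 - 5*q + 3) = (q - 7)/(q + 3)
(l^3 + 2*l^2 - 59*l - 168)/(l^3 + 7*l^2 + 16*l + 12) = (l^2 - l - 56)/(l^2 + 4*l + 4)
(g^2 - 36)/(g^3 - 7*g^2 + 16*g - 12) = (g^2 - 36)/(g^3 - 7*g^2 + 16*g - 12)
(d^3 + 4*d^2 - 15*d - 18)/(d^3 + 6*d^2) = 1 - 2/d - 3/d^2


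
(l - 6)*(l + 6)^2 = l^3 + 6*l^2 - 36*l - 216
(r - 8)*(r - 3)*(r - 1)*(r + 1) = r^4 - 11*r^3 + 23*r^2 + 11*r - 24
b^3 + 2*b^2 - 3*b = b*(b - 1)*(b + 3)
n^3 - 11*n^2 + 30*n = n*(n - 6)*(n - 5)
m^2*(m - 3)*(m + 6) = m^4 + 3*m^3 - 18*m^2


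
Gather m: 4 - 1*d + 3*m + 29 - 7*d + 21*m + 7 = -8*d + 24*m + 40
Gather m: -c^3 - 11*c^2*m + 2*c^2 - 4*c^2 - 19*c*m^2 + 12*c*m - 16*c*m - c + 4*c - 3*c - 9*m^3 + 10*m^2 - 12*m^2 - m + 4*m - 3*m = -c^3 - 2*c^2 - 9*m^3 + m^2*(-19*c - 2) + m*(-11*c^2 - 4*c)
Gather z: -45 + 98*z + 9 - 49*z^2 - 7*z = -49*z^2 + 91*z - 36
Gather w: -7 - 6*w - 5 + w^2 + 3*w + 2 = w^2 - 3*w - 10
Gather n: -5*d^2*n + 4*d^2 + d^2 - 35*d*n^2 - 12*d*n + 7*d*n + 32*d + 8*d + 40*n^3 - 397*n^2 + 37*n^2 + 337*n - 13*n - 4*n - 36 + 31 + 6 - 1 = 5*d^2 + 40*d + 40*n^3 + n^2*(-35*d - 360) + n*(-5*d^2 - 5*d + 320)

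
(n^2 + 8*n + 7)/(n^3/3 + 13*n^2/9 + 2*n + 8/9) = 9*(n + 7)/(3*n^2 + 10*n + 8)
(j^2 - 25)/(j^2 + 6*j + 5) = (j - 5)/(j + 1)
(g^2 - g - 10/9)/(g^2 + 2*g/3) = (g - 5/3)/g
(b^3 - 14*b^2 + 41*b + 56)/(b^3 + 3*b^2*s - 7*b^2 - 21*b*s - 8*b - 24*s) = (b - 7)/(b + 3*s)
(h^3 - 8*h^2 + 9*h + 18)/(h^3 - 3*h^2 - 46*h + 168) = (h^2 - 2*h - 3)/(h^2 + 3*h - 28)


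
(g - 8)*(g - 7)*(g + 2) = g^3 - 13*g^2 + 26*g + 112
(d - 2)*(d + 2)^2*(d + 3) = d^4 + 5*d^3 + 2*d^2 - 20*d - 24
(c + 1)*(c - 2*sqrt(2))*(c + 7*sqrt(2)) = c^3 + c^2 + 5*sqrt(2)*c^2 - 28*c + 5*sqrt(2)*c - 28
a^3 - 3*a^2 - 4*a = a*(a - 4)*(a + 1)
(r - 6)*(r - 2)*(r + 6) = r^3 - 2*r^2 - 36*r + 72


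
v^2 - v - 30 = (v - 6)*(v + 5)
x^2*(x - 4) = x^3 - 4*x^2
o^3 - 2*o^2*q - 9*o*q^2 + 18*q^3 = (o - 3*q)*(o - 2*q)*(o + 3*q)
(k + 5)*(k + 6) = k^2 + 11*k + 30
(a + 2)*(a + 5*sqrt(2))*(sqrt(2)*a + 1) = sqrt(2)*a^3 + 2*sqrt(2)*a^2 + 11*a^2 + 5*sqrt(2)*a + 22*a + 10*sqrt(2)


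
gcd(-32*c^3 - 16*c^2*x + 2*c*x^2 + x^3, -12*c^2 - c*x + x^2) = -4*c + x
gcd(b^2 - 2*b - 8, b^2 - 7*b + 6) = 1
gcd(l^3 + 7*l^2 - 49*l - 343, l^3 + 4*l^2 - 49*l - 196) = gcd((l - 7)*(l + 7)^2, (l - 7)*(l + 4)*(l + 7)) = l^2 - 49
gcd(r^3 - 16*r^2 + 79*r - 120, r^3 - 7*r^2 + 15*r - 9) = r - 3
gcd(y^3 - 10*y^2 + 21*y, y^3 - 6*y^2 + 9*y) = y^2 - 3*y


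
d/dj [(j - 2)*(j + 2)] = 2*j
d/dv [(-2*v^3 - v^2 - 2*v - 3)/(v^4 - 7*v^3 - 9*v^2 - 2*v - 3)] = v*(2*v^5 + 2*v^4 + 17*v^3 - 8*v^2 - 61*v - 48)/(v^8 - 14*v^7 + 31*v^6 + 122*v^5 + 103*v^4 + 78*v^3 + 58*v^2 + 12*v + 9)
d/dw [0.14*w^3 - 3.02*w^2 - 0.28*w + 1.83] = 0.42*w^2 - 6.04*w - 0.28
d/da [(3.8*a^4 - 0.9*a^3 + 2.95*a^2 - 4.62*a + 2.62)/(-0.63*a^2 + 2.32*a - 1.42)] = (-4.788*a^5 + 27.015*a^4 - 25.76*a^3 + 7.7674*a^2 - 5.0768*a + 0.481999999999999)/(0.3969*a^4 - 2.9232*a^3 + 7.1716*a^2 - 6.5888*a + 2.0164)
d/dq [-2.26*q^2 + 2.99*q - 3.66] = 2.99 - 4.52*q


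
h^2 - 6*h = h*(h - 6)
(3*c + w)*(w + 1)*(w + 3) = 3*c*w^2 + 12*c*w + 9*c + w^3 + 4*w^2 + 3*w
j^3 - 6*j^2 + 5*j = j*(j - 5)*(j - 1)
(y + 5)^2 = y^2 + 10*y + 25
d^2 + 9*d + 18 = (d + 3)*(d + 6)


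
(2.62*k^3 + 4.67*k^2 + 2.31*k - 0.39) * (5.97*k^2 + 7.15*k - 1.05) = 15.6414*k^5 + 46.6129*k^4 + 44.4302*k^3 + 9.2847*k^2 - 5.214*k + 0.4095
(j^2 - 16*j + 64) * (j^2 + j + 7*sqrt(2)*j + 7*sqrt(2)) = j^4 - 15*j^3 + 7*sqrt(2)*j^3 - 105*sqrt(2)*j^2 + 48*j^2 + 64*j + 336*sqrt(2)*j + 448*sqrt(2)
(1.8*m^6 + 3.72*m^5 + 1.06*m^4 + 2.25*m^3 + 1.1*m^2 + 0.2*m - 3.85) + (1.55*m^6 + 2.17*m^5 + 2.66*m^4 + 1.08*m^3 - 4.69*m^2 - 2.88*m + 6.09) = 3.35*m^6 + 5.89*m^5 + 3.72*m^4 + 3.33*m^3 - 3.59*m^2 - 2.68*m + 2.24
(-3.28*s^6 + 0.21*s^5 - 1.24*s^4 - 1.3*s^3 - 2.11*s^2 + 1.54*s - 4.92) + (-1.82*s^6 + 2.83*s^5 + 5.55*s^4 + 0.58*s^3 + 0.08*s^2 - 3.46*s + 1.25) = -5.1*s^6 + 3.04*s^5 + 4.31*s^4 - 0.72*s^3 - 2.03*s^2 - 1.92*s - 3.67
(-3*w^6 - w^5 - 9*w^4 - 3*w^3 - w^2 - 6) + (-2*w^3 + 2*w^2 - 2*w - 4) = -3*w^6 - w^5 - 9*w^4 - 5*w^3 + w^2 - 2*w - 10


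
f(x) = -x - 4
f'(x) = -1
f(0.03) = -4.03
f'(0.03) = -1.00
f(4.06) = -8.06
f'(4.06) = -1.00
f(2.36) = -6.36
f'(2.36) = -1.00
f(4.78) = -8.78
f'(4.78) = -1.00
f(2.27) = -6.27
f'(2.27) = -1.00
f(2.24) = -6.24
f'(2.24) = -1.00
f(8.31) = -12.31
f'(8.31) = -1.00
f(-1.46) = -2.54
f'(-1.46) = -1.00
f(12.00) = -16.00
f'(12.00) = -1.00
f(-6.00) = 2.00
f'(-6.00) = -1.00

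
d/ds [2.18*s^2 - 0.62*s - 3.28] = 4.36*s - 0.62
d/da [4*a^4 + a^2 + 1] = 16*a^3 + 2*a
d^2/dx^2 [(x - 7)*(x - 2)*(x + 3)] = 6*x - 12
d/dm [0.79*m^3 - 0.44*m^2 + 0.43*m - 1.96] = 2.37*m^2 - 0.88*m + 0.43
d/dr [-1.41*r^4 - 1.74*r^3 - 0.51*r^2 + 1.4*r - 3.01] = -5.64*r^3 - 5.22*r^2 - 1.02*r + 1.4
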